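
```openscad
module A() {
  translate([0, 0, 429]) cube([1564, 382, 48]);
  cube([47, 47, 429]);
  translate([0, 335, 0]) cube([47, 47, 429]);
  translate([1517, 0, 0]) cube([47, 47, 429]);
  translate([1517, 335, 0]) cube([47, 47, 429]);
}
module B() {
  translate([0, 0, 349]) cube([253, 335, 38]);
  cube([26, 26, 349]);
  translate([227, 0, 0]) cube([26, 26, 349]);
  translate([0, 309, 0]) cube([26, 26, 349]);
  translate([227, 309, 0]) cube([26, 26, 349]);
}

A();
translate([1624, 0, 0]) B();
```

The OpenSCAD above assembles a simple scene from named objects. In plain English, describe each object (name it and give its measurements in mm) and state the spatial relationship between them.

A is a bench: a 1564×382 mm seat slab, 48 mm thick, top at z = 477 mm, on four 47×47 mm square legs flush with the seat corners and standing on z = 0.

B is a simple wooden stool: a rectangular seat 253 mm (x) by 335 mm (y), 38 mm thick, top face at z = 387 mm, on four square legs, each 26×26 mm in cross-section. The legs rest on z = 0, each flush with a corner of the seat.

The stool is on the floor beside the bench on its +x side.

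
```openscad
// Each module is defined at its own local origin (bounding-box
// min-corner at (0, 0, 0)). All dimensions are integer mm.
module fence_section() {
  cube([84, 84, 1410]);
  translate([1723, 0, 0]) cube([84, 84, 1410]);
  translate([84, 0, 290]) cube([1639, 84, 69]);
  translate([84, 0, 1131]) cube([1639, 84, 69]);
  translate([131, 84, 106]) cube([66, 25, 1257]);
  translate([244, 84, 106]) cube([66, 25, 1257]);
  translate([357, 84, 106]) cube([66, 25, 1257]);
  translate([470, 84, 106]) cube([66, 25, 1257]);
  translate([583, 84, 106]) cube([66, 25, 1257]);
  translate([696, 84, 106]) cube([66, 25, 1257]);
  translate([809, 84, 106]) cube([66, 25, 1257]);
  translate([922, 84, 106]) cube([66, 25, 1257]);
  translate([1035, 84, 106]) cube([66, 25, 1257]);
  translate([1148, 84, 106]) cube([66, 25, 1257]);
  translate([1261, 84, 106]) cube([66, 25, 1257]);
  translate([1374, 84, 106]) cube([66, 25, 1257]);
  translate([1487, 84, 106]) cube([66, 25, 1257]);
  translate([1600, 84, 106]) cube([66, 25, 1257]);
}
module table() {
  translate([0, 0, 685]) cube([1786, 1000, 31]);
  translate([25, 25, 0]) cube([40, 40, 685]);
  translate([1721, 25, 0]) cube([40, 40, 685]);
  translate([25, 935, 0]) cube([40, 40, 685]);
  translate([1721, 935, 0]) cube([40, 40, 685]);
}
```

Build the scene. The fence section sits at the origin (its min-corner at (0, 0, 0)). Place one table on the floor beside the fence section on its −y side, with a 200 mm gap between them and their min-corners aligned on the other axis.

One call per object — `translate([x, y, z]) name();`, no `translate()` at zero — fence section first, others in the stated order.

fence_section();
translate([0, -1200, 0]) table();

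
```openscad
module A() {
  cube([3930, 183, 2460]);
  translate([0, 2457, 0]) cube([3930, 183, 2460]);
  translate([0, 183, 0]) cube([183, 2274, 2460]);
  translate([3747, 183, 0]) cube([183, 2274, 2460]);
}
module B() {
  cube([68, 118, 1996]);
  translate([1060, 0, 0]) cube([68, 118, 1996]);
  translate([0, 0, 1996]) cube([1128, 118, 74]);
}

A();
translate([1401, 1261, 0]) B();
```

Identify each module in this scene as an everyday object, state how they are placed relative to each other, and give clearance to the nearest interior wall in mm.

Clearances: x = 1218, y = 1078; minimum 1078 mm.

A is a house frame. B is a door frame. The door frame sits inside the house frame, centred. The clearance to the nearest interior wall is 1078 mm.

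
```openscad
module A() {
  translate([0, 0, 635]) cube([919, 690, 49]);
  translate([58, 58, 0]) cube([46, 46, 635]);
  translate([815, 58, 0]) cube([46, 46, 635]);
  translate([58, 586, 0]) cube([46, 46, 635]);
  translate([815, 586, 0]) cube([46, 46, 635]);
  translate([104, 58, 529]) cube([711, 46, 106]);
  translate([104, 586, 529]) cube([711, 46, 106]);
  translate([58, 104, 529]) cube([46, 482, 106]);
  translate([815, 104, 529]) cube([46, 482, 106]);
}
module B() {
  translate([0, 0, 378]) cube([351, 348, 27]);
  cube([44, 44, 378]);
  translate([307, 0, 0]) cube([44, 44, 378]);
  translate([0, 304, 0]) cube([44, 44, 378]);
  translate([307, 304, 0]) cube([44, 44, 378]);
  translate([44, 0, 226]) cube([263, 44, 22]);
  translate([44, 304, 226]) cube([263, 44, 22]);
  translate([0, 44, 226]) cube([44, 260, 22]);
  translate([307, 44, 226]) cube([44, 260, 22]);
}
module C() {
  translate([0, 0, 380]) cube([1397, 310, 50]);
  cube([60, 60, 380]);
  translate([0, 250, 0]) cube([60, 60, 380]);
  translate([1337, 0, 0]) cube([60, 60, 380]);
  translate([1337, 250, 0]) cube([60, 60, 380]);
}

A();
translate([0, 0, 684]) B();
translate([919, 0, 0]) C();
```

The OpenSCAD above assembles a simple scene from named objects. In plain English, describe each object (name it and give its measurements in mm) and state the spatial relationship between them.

A is a table with a 919×690 mm rectangular top, 49 mm thick, top surface at z = 684 mm, supported by four 46×46 mm square legs, each inset 58 mm from the nearest pair of top edges, running from the floor. Four apron rails, 46 mm thick and 106 mm tall, run between adjacent legs with their top edges flush with the underside of the top and their outer faces flush with the legs' outer faces.

B is a four-legged stool. The seat is a 351×348×27 mm slab whose top surface is at z = 405 mm; four square legs, each 44×44 mm in cross-section, run from the floor (z = 0) to the underside of the seat, each flush with a corner of the seat. Four stretchers, 44 mm wide and 22 mm tall, connect adjacent legs with their undersides at z = 226 mm, each running between the inner faces of the legs it joins and aligned with the legs' outer faces on the other axis.

C is a long wooden bench with a 1397 mm (x) × 310 mm (y) seat, 50 mm thick, its top surface 430 mm above the floor. Four 60 mm square legs at the seat corners, flush with the edges, run from z = 0 to the seat underside.

The stool is on top of the table. The bench is against the table's +x side, with their −y faces flush.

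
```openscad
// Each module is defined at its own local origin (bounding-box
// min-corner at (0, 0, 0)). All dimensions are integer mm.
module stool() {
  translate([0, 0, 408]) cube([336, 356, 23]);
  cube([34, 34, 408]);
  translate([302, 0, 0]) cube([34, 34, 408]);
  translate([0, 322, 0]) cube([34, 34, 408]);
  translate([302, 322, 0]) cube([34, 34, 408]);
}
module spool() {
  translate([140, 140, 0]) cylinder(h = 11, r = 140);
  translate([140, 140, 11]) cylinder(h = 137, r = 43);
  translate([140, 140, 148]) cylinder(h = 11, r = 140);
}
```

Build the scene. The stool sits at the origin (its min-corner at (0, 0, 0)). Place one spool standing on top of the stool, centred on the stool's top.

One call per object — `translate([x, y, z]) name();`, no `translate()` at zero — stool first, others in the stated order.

stool();
translate([28, 38, 431]) spool();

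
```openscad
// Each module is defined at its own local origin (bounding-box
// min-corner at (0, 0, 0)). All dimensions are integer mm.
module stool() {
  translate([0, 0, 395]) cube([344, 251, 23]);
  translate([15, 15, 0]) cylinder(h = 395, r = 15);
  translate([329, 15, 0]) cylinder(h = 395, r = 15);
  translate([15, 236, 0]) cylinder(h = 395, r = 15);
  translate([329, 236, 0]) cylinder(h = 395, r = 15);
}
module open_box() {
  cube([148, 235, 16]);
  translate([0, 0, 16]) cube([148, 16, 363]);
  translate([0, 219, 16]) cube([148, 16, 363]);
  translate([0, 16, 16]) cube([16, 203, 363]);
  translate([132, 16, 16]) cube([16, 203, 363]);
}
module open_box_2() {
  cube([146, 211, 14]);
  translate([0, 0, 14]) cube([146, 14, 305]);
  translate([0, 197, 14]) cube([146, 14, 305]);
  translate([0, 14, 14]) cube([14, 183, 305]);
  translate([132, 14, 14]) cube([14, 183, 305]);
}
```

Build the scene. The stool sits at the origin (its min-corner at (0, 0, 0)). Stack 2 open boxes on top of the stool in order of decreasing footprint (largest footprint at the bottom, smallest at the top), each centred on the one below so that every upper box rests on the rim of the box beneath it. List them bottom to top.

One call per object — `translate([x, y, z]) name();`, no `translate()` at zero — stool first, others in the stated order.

stool();
translate([98, 8, 418]) open_box();
translate([99, 20, 797]) open_box_2();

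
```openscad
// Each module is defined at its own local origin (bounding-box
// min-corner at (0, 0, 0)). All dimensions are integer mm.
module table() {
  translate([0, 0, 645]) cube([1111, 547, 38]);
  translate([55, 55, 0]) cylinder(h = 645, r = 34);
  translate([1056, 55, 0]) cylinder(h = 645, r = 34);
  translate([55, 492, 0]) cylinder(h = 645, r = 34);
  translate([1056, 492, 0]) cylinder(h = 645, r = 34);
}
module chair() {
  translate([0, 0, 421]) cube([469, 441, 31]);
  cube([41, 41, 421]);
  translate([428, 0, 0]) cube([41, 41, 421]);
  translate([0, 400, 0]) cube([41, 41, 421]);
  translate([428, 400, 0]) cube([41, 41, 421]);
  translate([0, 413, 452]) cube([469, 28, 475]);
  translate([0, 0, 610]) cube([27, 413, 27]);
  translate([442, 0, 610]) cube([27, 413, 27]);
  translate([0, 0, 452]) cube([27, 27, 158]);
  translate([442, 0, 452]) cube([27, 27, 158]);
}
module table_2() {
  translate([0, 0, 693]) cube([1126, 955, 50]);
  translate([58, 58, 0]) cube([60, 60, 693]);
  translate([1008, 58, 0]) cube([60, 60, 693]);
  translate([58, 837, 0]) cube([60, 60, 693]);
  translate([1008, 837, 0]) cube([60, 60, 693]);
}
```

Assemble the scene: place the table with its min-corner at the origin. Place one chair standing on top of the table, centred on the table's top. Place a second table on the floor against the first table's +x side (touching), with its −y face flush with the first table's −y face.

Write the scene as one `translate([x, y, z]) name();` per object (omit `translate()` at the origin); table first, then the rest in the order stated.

table();
translate([321, 53, 683]) chair();
translate([1111, 0, 0]) table_2();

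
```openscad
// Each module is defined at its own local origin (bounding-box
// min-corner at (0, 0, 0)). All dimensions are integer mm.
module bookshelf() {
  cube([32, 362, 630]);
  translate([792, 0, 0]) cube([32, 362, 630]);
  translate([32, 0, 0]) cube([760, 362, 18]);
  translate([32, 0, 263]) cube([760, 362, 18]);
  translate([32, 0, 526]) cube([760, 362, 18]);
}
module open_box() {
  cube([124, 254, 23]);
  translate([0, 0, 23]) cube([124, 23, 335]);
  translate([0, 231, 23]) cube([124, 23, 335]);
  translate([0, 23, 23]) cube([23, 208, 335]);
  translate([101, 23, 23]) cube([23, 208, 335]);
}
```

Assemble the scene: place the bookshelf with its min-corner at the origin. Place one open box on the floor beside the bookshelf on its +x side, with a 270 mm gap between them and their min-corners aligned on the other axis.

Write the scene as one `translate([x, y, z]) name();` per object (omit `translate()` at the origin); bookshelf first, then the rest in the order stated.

bookshelf();
translate([1094, 0, 0]) open_box();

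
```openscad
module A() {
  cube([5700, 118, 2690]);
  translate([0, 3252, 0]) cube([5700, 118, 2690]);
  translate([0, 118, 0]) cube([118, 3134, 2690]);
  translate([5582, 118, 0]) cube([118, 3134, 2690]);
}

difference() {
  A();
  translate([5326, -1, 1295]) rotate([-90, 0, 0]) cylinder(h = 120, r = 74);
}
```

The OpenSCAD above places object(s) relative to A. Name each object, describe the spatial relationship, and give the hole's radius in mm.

The subtracted cylinder has r = 74 mm.

A is a house frame. The house frame has a circular hole through its front wall. The hole's radius is 74 mm.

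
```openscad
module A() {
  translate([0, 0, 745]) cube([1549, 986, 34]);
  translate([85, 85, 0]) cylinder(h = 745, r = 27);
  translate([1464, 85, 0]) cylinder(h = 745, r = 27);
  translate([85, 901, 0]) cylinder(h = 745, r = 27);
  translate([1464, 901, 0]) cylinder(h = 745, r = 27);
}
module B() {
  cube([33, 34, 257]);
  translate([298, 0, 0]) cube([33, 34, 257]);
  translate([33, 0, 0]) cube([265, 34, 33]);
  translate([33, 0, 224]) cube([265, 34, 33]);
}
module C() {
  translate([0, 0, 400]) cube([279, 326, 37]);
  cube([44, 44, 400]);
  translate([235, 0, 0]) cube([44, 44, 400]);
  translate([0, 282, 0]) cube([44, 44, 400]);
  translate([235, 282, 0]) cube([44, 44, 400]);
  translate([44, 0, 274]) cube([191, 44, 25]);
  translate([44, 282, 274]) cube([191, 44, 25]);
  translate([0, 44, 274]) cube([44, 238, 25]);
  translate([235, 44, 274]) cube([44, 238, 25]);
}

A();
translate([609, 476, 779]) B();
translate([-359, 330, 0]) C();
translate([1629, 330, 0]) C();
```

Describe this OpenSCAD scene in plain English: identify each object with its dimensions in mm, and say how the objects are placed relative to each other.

A is a rectangular dining table. The top is 1549×986×34 mm with its upper surface at z = 779 mm. It stands on four round legs of 54 mm diameter, each leg's bounding box inset 58 mm from the nearest pair of top edges, running from the floor to the underside of the top.

B is a rectangular picture frame lying in the x–z plane (depth along y). The opening is 265 mm wide (x) by 191 mm tall (z), surrounded by a border 33 mm wide on all four sides. The frame is 34 mm deep and is made of two full-height vertical stiles with two horizontal rails fitted between them.

C is a four-legged stool. The seat is 279×326 mm, 37 mm thick, top at z = 437 mm. It stands on four square legs, each 44×44 mm in cross-section, from z = 0 to the seat underside, each flush with a corner of the seat. Four stretchers, 44 mm wide and 25 mm tall, connect adjacent legs with their undersides at z = 274 mm, each running between the inner faces of the legs it joins and aligned with the legs' outer faces on the other axis.

The picture frame is on top of the table, centred. Two stools sit around the table at the −x, +x sides.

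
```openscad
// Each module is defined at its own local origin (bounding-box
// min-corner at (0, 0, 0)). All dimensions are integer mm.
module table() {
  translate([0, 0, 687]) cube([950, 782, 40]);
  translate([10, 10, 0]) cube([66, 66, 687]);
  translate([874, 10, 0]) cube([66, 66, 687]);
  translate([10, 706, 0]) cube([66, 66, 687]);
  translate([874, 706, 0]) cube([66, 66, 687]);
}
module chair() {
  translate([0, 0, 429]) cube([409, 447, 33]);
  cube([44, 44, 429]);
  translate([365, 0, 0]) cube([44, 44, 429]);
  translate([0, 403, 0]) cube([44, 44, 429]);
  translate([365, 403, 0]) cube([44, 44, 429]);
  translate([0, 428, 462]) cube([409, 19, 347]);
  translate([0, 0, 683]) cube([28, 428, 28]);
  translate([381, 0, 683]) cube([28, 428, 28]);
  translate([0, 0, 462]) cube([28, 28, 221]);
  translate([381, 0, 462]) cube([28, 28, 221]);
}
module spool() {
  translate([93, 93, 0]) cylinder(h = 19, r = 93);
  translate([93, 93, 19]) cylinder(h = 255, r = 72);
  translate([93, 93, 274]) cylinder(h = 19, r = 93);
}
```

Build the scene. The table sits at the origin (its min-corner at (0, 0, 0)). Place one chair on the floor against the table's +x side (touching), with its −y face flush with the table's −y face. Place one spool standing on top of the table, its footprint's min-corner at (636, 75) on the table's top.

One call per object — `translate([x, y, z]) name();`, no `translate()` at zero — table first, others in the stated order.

table();
translate([950, 0, 0]) chair();
translate([636, 75, 727]) spool();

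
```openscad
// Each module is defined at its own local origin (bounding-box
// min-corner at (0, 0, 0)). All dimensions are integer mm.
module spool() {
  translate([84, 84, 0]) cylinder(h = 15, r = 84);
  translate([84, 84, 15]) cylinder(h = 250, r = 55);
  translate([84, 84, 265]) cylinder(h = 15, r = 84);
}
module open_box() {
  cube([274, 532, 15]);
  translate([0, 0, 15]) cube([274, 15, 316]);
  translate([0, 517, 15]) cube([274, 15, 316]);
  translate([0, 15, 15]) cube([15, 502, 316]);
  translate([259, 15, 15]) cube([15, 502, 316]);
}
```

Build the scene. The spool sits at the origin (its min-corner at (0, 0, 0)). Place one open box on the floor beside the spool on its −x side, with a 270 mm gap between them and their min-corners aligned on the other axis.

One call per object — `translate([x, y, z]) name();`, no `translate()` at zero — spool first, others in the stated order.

spool();
translate([-544, 0, 0]) open_box();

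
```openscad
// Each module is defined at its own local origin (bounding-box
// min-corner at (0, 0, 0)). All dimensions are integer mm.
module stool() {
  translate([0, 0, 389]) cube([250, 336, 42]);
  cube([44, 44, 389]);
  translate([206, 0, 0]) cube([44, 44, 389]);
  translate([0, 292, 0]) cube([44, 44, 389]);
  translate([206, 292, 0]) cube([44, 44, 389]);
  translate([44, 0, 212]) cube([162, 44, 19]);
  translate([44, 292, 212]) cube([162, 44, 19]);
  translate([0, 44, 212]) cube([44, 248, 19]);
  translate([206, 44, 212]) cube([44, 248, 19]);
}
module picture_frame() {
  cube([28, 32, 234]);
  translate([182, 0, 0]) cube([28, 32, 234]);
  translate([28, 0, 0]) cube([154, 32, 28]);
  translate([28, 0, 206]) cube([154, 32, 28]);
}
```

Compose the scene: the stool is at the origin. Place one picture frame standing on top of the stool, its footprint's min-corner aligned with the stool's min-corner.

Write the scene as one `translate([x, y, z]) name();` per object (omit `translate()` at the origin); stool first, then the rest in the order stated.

stool();
translate([0, 0, 431]) picture_frame();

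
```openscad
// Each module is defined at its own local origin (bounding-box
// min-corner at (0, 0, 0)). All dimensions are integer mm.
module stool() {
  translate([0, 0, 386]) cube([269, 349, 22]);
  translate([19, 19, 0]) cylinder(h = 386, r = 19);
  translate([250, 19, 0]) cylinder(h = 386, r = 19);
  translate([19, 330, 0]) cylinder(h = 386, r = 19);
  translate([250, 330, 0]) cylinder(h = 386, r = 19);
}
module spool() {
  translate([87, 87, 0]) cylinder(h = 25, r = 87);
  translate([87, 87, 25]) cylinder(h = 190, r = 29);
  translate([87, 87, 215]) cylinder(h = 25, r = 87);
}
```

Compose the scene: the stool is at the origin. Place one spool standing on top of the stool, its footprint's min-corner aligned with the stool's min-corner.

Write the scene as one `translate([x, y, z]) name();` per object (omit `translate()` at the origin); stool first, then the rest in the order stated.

stool();
translate([0, 0, 408]) spool();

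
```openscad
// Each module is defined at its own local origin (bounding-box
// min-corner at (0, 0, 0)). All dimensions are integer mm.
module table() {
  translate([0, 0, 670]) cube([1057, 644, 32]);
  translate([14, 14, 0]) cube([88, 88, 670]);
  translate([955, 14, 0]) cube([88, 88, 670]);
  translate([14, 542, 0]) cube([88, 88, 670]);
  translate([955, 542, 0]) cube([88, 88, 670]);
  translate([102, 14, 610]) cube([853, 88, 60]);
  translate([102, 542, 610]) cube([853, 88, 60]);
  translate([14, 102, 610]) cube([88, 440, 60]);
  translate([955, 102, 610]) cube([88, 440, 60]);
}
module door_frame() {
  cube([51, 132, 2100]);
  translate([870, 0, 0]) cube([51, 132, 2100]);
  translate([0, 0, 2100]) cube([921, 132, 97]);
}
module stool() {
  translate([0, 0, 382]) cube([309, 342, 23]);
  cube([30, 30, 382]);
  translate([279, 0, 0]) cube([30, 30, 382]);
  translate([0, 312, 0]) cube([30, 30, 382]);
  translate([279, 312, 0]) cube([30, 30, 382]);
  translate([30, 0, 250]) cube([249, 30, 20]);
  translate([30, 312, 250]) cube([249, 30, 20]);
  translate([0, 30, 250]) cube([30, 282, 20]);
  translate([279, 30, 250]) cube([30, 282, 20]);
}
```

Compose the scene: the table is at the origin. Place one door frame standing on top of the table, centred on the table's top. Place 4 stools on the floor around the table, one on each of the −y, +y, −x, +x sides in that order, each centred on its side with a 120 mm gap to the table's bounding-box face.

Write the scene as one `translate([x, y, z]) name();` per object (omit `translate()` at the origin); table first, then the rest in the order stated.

table();
translate([68, 256, 702]) door_frame();
translate([374, -462, 0]) stool();
translate([374, 764, 0]) stool();
translate([-429, 151, 0]) stool();
translate([1177, 151, 0]) stool();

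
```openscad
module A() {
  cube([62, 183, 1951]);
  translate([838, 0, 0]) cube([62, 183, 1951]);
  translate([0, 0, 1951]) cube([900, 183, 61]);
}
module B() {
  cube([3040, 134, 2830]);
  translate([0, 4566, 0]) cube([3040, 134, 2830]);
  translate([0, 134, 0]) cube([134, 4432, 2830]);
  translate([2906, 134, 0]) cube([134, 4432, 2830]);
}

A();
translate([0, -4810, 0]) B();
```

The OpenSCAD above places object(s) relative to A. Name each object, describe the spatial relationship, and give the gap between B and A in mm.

A is a door frame. B is a house frame. The house frame is on the floor beside the door frame on its −y side. The gap between the house frame and the door frame is 110 mm.

The house frame's nearest face is 110 mm from the door frame's −y face.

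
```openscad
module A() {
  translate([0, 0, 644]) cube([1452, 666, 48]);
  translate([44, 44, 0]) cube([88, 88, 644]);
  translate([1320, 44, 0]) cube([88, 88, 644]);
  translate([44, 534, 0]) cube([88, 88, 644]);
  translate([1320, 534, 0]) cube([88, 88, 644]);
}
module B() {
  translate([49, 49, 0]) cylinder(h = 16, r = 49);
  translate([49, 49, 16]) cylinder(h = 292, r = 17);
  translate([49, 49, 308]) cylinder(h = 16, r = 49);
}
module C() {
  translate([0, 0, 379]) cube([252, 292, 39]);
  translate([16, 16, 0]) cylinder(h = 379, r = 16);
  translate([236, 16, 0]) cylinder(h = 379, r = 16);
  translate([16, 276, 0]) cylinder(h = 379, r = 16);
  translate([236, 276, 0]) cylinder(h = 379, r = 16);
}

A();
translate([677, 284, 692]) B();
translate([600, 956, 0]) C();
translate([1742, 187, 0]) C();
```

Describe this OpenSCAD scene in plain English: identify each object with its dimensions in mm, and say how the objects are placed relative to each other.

A is a table: top 1452 mm (x) × 666 mm (y), 48 mm thick, upper face at z = 692 mm, on four 88×88 mm square legs, each inset 44 mm from the nearest pair of top edges, running from z = 0 to the bottom of the top.

B is a spool: two coaxial disc flanges of radius 49 mm and thickness 16 mm, joined by a core cylinder of radius 17 mm and height 292 mm. The lower flange rests on z = 0 and the three cylinders share a vertical axis.

C is a four-legged stool. The seat is a 252×292×39 mm slab whose top surface is at z = 418 mm; four round legs, each 32 mm in diameter, run from the floor (z = 0) to the underside of the seat, each leg's axis is inset half a diameter from the nearest pair of seat edges (so the leg's bounding box is flush with the corner).

The spool is on top of the table, centred. Two stools sit around the table at the +y, +x sides.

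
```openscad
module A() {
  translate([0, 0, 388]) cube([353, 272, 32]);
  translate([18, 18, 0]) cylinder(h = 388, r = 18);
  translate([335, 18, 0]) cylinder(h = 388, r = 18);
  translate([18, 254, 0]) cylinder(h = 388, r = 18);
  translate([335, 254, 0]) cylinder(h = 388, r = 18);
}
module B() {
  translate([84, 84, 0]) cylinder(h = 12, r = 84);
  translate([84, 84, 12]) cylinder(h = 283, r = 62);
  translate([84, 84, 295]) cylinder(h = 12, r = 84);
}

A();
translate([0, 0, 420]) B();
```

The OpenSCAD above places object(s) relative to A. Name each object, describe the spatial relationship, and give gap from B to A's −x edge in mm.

A is a stool. B is a spool. The spool is on top of the stool. The gap from the spool to the stool's −x edge is 0 mm.

The spool's min-x is at 0; the stool's min-x is 0; gap = 0 mm.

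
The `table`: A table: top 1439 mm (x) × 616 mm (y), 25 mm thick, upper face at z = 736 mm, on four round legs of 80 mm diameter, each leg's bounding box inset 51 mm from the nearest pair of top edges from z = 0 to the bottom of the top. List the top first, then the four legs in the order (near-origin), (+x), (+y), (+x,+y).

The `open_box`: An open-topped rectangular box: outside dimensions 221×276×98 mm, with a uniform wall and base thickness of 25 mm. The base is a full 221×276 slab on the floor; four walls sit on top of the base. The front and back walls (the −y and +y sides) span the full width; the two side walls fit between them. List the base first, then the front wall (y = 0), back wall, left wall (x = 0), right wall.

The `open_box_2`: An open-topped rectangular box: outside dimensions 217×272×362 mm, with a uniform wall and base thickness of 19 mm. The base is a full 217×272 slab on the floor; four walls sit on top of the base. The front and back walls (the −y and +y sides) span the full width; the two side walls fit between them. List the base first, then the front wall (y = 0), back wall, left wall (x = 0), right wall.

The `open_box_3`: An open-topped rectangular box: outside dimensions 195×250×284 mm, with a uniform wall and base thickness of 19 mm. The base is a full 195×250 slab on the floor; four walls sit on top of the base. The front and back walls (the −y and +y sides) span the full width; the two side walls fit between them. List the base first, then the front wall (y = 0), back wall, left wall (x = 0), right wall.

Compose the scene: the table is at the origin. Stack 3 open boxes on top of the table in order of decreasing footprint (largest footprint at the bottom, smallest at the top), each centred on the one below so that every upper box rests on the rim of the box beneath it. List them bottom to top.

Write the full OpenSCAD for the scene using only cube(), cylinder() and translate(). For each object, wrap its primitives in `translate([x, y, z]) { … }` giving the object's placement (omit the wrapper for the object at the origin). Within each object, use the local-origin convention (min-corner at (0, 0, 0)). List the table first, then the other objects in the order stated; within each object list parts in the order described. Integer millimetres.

translate([0, 0, 711]) cube([1439, 616, 25]);
translate([91, 91, 0]) cylinder(h = 711, r = 40);
translate([1348, 91, 0]) cylinder(h = 711, r = 40);
translate([91, 525, 0]) cylinder(h = 711, r = 40);
translate([1348, 525, 0]) cylinder(h = 711, r = 40);
translate([609, 170, 736]) {
  cube([221, 276, 25]);
  translate([0, 0, 25]) cube([221, 25, 73]);
  translate([0, 251, 25]) cube([221, 25, 73]);
  translate([0, 25, 25]) cube([25, 226, 73]);
  translate([196, 25, 25]) cube([25, 226, 73]);
}
translate([611, 172, 834]) {
  cube([217, 272, 19]);
  translate([0, 0, 19]) cube([217, 19, 343]);
  translate([0, 253, 19]) cube([217, 19, 343]);
  translate([0, 19, 19]) cube([19, 234, 343]);
  translate([198, 19, 19]) cube([19, 234, 343]);
}
translate([622, 183, 1196]) {
  cube([195, 250, 19]);
  translate([0, 0, 19]) cube([195, 19, 265]);
  translate([0, 231, 19]) cube([195, 19, 265]);
  translate([0, 19, 19]) cube([19, 212, 265]);
  translate([176, 19, 19]) cube([19, 212, 265]);
}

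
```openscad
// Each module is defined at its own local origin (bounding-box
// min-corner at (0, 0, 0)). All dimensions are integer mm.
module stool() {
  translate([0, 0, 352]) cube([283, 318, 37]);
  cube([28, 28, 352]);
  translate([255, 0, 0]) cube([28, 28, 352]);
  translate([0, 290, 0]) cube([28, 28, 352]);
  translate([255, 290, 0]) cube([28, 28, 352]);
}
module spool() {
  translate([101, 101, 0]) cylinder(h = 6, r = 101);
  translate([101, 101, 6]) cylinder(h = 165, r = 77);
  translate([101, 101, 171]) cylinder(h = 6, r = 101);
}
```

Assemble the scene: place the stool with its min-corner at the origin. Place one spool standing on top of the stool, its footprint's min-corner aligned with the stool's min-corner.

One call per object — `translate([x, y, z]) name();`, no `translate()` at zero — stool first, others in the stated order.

stool();
translate([0, 0, 389]) spool();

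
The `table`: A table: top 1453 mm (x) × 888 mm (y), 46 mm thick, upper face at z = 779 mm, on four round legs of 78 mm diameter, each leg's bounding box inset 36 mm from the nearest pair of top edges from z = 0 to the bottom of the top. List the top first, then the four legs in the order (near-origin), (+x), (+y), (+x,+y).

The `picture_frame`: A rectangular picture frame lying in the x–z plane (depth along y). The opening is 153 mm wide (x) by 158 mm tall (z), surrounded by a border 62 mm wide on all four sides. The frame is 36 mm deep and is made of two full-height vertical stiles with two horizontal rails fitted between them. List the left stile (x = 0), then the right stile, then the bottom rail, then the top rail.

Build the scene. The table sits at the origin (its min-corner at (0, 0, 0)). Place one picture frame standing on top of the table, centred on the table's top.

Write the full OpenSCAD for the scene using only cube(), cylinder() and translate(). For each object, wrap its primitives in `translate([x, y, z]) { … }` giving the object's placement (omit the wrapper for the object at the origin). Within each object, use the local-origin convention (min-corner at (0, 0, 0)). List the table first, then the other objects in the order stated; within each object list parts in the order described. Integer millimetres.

translate([0, 0, 733]) cube([1453, 888, 46]);
translate([75, 75, 0]) cylinder(h = 733, r = 39);
translate([1378, 75, 0]) cylinder(h = 733, r = 39);
translate([75, 813, 0]) cylinder(h = 733, r = 39);
translate([1378, 813, 0]) cylinder(h = 733, r = 39);
translate([588, 426, 779]) {
  cube([62, 36, 282]);
  translate([215, 0, 0]) cube([62, 36, 282]);
  translate([62, 0, 0]) cube([153, 36, 62]);
  translate([62, 0, 220]) cube([153, 36, 62]);
}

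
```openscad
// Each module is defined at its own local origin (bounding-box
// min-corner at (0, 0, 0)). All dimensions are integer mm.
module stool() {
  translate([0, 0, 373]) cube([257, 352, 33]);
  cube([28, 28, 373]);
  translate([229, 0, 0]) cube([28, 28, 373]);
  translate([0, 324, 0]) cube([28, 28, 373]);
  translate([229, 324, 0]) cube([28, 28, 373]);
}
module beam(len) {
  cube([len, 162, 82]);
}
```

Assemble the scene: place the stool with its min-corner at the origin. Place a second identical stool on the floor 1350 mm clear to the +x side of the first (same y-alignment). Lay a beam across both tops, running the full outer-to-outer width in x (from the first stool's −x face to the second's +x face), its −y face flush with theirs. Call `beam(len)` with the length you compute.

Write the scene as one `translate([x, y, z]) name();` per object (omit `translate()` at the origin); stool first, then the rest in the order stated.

stool();
translate([1607, 0, 0]) stool();
translate([0, 0, 406]) beam(1864);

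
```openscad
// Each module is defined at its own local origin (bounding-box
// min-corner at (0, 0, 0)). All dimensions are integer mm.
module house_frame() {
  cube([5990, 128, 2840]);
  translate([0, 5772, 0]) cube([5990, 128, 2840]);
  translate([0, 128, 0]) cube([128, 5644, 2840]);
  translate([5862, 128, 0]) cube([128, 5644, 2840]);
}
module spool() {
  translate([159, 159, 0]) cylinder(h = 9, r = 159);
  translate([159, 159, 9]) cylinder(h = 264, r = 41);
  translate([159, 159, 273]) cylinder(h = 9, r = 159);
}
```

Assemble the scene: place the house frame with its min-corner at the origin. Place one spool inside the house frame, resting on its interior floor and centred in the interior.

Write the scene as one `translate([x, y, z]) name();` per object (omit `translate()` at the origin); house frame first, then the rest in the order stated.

house_frame();
translate([2836, 2791, 0]) spool();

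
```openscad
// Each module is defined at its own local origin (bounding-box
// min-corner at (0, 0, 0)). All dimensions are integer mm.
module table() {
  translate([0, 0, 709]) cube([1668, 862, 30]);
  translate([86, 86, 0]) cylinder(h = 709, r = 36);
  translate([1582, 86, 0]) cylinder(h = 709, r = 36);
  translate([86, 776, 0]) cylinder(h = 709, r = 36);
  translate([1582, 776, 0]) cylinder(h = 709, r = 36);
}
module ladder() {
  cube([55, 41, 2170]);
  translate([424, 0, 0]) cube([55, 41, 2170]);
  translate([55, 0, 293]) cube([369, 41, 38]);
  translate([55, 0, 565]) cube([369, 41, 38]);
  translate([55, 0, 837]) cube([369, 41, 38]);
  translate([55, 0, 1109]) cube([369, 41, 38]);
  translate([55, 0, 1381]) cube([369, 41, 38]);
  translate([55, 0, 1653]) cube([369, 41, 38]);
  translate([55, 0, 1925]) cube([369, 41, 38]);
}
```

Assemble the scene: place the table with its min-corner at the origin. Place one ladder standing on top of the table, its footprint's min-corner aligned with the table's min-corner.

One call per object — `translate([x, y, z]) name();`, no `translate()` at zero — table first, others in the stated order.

table();
translate([0, 0, 739]) ladder();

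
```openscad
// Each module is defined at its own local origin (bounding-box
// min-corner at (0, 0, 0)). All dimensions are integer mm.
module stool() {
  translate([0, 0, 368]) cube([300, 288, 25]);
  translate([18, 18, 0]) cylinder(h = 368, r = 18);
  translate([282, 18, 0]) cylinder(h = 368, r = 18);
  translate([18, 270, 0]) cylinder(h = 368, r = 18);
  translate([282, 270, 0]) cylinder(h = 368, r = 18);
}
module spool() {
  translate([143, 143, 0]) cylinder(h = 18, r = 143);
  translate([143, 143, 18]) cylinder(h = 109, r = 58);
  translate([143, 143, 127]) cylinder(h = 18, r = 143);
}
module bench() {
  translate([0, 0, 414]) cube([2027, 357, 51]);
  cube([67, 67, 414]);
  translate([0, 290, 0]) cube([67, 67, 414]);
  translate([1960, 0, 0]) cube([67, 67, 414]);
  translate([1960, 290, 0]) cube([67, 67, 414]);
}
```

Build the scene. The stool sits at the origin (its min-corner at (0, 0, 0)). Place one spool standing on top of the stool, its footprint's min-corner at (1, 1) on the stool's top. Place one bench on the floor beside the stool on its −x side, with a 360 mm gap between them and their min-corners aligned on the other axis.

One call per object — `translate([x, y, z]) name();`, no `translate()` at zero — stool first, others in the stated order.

stool();
translate([1, 1, 393]) spool();
translate([-2387, 0, 0]) bench();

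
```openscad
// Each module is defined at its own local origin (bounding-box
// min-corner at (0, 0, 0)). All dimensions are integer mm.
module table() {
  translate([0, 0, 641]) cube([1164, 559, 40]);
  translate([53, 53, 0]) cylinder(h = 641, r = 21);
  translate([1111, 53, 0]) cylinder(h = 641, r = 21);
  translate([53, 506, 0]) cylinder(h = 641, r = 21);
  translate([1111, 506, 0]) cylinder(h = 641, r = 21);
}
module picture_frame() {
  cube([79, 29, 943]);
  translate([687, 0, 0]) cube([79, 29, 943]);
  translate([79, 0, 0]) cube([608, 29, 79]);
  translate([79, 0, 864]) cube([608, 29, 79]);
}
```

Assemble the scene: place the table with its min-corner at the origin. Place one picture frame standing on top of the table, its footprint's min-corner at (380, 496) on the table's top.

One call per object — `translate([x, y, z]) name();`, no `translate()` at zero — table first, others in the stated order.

table();
translate([380, 496, 681]) picture_frame();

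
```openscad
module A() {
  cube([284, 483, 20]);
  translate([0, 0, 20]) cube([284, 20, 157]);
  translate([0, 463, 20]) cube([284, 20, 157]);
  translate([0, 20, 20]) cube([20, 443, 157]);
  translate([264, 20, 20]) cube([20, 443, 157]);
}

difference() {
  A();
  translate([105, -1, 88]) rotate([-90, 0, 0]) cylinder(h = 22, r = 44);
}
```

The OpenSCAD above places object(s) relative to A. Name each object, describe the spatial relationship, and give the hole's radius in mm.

A is an open box. The open box has a circular hole through its front wall. The hole's radius is 44 mm.

The subtracted cylinder has r = 44 mm.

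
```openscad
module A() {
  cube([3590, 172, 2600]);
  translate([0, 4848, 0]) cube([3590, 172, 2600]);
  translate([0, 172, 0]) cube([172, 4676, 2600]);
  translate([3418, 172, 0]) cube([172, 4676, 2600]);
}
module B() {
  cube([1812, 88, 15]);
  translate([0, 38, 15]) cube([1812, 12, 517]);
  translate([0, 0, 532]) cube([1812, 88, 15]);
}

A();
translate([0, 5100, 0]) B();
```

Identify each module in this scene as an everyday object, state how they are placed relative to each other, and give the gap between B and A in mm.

The I-beam's nearest face is 80 mm from the house frame's +y face.

A is a house frame. B is an I-beam. The I-beam is on the floor beside the house frame on its +y side. The gap between the I-beam and the house frame is 80 mm.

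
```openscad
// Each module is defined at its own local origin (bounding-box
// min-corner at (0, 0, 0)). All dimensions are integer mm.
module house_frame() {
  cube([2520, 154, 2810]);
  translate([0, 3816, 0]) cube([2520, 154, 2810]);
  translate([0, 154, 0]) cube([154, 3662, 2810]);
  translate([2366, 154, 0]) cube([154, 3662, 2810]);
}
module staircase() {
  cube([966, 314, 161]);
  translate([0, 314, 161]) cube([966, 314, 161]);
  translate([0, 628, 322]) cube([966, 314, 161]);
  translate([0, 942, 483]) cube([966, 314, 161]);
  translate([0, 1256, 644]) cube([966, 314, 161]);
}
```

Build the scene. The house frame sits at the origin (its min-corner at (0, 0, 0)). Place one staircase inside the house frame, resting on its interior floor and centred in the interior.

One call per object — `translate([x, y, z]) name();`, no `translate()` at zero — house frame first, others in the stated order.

house_frame();
translate([777, 1200, 0]) staircase();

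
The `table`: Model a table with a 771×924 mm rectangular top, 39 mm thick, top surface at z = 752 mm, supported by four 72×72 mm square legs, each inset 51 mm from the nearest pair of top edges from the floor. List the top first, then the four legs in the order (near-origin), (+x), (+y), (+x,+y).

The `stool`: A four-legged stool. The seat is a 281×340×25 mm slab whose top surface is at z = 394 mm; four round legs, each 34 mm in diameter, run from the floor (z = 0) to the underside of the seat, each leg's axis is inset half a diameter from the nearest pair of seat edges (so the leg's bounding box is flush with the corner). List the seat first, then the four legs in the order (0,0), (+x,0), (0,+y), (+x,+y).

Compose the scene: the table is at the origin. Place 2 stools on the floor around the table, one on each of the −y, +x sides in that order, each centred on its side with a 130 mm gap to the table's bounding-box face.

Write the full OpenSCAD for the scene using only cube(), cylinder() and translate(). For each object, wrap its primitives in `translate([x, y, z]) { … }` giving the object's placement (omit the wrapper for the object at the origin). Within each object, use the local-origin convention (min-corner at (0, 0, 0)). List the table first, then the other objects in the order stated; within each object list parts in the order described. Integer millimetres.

translate([0, 0, 713]) cube([771, 924, 39]);
translate([51, 51, 0]) cube([72, 72, 713]);
translate([648, 51, 0]) cube([72, 72, 713]);
translate([51, 801, 0]) cube([72, 72, 713]);
translate([648, 801, 0]) cube([72, 72, 713]);
translate([245, -470, 0]) {
  translate([0, 0, 369]) cube([281, 340, 25]);
  translate([17, 17, 0]) cylinder(h = 369, r = 17);
  translate([264, 17, 0]) cylinder(h = 369, r = 17);
  translate([17, 323, 0]) cylinder(h = 369, r = 17);
  translate([264, 323, 0]) cylinder(h = 369, r = 17);
}
translate([901, 292, 0]) {
  translate([0, 0, 369]) cube([281, 340, 25]);
  translate([17, 17, 0]) cylinder(h = 369, r = 17);
  translate([264, 17, 0]) cylinder(h = 369, r = 17);
  translate([17, 323, 0]) cylinder(h = 369, r = 17);
  translate([264, 323, 0]) cylinder(h = 369, r = 17);
}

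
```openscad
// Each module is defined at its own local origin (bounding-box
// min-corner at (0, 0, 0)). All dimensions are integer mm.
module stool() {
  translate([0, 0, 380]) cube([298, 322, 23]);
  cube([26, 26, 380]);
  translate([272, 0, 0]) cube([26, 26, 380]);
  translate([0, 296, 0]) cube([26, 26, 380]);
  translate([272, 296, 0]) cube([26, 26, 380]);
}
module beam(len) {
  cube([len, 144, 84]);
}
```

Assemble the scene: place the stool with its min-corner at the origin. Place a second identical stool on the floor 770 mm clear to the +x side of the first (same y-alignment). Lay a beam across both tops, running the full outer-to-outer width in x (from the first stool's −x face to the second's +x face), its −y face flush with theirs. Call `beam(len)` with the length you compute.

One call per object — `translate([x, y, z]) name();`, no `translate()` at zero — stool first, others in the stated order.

stool();
translate([1068, 0, 0]) stool();
translate([0, 0, 403]) beam(1366);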